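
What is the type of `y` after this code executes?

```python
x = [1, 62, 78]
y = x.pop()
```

list.pop() returns the popped element

int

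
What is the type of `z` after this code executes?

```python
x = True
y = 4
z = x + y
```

bool + int = int (bool is subclass of int)

int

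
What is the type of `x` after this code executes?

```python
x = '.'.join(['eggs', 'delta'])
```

str.join() returns str

str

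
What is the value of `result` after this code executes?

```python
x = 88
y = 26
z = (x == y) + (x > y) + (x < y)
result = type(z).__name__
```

x is int; y is int; z is int; result = 'int'

'int'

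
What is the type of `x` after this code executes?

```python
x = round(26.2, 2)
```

round() with decimal places returns float

float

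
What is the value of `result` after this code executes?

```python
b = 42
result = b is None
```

b = 42; result = False

False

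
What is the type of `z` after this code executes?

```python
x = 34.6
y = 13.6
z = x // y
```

float // float = float

float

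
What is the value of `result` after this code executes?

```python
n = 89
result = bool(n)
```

n = 89; result = True

True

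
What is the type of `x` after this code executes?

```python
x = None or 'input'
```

'or' with None returns the other truthy value (str)

str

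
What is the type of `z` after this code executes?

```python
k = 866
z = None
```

None has type NoneType

NoneType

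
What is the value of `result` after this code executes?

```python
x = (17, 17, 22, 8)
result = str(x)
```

x = (17, 17, 22, 8); result = '(17, 17, 22, 8)'

'(17, 17, 22, 8)'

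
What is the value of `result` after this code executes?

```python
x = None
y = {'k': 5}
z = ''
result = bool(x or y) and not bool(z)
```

x = None; y = {'k': 5}; z = ''; result = True

True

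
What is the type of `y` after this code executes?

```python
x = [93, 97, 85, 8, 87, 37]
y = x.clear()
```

list.clear() returns None

NoneType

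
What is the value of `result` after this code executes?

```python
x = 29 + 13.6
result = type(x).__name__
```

x is float; result = 'float'

'float'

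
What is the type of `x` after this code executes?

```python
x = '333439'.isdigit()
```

str.isdigit() returns bool

bool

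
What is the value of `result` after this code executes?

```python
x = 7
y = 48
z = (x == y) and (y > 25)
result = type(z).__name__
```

x is int; y is int; z is bool; result = 'bool'

'bool'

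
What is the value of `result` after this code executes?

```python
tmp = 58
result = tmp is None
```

tmp = 58; result = False

False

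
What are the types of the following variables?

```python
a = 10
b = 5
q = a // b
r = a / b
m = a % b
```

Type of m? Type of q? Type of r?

% of ints returns int; // returns int; / returns float

int, int, float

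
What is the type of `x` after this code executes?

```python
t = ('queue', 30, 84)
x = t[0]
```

Index 0 of tuple is a str literal

str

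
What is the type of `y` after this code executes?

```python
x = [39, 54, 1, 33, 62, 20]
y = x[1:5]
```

Slicing a list returns a list

list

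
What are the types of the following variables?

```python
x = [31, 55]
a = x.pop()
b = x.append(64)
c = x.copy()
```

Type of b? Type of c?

append() returns None; copy() returns list

NoneType, list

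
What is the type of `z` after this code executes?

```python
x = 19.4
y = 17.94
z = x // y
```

float // float = float

float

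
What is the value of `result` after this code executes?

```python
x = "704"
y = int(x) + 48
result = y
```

x = '704'; y = 752; result = 752

752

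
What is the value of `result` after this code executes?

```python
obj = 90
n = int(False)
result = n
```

obj = 90; n = 0; result = 0

0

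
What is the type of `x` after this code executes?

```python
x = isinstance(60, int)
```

isinstance() returns bool

bool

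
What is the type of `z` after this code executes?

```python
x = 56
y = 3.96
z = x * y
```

int * float = float

float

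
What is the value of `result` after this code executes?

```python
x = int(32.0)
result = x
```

x = 32; result = 32

32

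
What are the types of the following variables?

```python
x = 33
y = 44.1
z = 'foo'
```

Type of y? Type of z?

y is assigned a number with a decimal point, so it is a float; z is assigned a quoted string literal, so it is a str

float, str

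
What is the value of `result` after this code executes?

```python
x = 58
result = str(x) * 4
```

x = 58; result = '58585858'

'58585858'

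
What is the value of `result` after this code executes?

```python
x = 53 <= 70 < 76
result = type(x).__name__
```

x is bool; result = 'bool'

'bool'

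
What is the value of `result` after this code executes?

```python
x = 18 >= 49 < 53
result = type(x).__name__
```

x is bool; result = 'bool'

'bool'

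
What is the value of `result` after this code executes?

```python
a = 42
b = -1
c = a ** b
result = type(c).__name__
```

a is int; b is int; c is float; result = 'float'

'float'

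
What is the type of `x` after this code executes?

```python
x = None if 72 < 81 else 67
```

72 < 81 is True, so the if branch is taken

NoneType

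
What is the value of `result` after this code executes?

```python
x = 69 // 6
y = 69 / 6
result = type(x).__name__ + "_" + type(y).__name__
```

x is int; y is float; result = 'int_float'

'int_float'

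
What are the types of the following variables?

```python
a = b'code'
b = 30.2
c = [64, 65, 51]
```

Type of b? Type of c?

b is assigned a number with a decimal point, so it is a float; c is assigned a list literal (square brackets)

float, list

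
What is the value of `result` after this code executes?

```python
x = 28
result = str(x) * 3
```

x = 28; result = '282828'

'282828'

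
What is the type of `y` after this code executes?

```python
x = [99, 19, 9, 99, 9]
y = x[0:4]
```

Slicing a list returns a list

list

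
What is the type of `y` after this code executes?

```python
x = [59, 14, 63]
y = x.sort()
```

list.sort() returns None (mutates in place)

NoneType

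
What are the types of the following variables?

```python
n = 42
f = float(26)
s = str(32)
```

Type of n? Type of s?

n is assigned a bare integer (no decimal point), so it is an int; s is assigned the result of calling str(), which returns a str

int, str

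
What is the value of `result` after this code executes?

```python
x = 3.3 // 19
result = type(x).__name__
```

x is float; result = 'float'

'float'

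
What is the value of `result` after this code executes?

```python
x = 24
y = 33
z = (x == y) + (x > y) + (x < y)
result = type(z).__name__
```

x is int; y is int; z is int; result = 'int'

'int'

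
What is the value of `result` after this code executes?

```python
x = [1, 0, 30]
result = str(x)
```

x = [1, 0, 30]; result = '[1, 0, 30]'

'[1, 0, 30]'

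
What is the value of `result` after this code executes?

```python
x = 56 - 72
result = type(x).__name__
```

x is int; result = 'int'

'int'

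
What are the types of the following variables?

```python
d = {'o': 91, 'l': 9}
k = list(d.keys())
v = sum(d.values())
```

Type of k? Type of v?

list() converts to list; sum of ints is int

list, int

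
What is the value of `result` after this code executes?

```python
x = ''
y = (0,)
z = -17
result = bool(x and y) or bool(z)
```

x = ''; y = (0,); z = -17; result = True

True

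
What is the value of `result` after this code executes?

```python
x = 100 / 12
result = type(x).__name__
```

x is float; result = 'float'

'float'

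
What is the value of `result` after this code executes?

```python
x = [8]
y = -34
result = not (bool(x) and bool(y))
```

x = [8]; y = -34; result = False

False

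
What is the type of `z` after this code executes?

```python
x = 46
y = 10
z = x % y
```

int % int = int

int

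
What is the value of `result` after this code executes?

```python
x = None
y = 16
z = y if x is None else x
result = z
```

x = None; y = 16; z = 16; result = 16

16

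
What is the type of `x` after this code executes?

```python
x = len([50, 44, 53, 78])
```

len() always returns int

int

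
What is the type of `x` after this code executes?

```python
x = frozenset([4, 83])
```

frozenset() returns frozenset

frozenset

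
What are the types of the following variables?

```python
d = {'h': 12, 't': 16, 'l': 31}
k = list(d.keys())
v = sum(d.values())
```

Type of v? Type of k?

sum of ints is int; list() converts to list

int, list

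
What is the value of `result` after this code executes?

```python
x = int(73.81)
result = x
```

x = 73; result = 73

73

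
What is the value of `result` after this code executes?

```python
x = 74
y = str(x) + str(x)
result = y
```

x = 74; y = '7474'; result = '7474'

'7474'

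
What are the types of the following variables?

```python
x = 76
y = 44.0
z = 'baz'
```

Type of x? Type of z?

x is assigned a bare integer (no decimal point), so it is an int; z is assigned a quoted string literal, so it is a str

int, str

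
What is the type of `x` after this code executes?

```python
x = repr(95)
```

repr() returns str

str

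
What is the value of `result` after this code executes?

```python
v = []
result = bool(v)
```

v = []; result = False

False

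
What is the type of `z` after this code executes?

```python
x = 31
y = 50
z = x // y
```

int // int = int

int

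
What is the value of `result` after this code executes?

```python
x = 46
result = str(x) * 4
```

x = 46; result = '46464646'

'46464646'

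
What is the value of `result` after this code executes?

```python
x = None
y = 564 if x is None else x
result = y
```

x = None; y = 564; result = 564

564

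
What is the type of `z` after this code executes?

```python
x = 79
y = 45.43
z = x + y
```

int + float = float

float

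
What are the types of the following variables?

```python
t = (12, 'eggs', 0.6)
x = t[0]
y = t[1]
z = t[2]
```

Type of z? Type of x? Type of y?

tuple[2] is float; tuple[0] is int; tuple[1] is str

float, int, str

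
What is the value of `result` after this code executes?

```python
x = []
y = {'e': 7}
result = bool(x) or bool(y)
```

x = []; y = {'e': 7}; result = True

True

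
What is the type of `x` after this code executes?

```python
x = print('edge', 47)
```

print() returns None

NoneType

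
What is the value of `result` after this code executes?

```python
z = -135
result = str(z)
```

z = -135; result = '-135'

'-135'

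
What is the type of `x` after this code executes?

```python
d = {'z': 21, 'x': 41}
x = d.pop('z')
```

dict.pop() returns the value

int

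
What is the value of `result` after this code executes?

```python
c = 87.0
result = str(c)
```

c = 87.0; result = '87.0'

'87.0'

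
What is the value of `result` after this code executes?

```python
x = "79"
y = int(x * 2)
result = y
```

x = '79'; y = 7979; result = 7979

7979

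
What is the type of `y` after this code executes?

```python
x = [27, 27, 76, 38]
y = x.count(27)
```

list.count() returns int

int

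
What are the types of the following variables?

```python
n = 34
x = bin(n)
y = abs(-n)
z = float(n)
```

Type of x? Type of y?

bin() returns str; abs() of int returns int

str, int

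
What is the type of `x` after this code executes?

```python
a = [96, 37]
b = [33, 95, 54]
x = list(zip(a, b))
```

list(zip()) returns a list of tuples

list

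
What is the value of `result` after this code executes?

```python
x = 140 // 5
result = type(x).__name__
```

x is int; result = 'int'

'int'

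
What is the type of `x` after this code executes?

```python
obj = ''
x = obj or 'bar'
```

'or' returns first truthy value (str)

str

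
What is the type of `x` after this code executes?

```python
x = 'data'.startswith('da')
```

str.startswith() returns bool

bool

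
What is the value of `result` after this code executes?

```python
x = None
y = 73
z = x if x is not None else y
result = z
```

x = None; y = 73; z = 73; result = 73

73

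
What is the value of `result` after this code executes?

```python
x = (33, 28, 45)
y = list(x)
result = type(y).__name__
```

x is tuple; y is list; result = 'list'

'list'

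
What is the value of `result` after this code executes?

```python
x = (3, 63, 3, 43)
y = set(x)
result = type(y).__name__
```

x is tuple; y is set; result = 'set'

'set'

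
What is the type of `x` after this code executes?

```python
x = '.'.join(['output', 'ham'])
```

str.join() returns str

str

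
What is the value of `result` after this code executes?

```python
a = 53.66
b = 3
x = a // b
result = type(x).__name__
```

a is float; b is int; x is float; result = 'float'

'float'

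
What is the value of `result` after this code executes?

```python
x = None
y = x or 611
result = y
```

x = None; y = 611; result = 611

611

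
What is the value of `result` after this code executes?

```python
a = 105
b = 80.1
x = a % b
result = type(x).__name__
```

a is int; b is float; x is float; result = 'float'

'float'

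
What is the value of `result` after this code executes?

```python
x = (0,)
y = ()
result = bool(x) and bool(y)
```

x = (0,); y = (); result = False

False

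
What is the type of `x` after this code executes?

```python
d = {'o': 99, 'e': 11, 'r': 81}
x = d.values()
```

.values() returns dict_values view

dict_values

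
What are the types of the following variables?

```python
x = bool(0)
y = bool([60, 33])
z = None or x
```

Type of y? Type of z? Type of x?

bool() returns bool; None or bool returns the bool; bool() returns bool

bool, bool, bool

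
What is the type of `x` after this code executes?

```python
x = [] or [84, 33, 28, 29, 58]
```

'or' returns first truthy value (list)

list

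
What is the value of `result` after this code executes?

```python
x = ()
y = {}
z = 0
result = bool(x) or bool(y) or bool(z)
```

x = (); y = {}; z = 0; result = False

False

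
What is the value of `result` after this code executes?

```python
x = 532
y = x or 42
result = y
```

x = 532; y = 532; result = 532

532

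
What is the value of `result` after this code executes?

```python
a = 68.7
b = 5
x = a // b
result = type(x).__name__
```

a is float; b is int; x is float; result = 'float'

'float'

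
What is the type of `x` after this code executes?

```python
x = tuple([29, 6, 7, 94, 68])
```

tuple() constructor returns tuple

tuple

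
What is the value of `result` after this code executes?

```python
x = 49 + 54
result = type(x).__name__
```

x is int; result = 'int'

'int'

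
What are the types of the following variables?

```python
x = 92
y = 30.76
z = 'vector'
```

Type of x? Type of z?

x is assigned a bare integer (no decimal point), so it is an int; z is assigned a quoted string literal, so it is a str

int, str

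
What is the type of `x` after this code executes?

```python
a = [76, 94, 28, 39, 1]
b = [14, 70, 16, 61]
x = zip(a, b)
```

zip() returns a zip object

zip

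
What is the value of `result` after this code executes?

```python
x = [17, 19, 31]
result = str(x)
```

x = [17, 19, 31]; result = '[17, 19, 31]'

'[17, 19, 31]'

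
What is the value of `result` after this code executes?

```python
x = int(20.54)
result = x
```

x = 20; result = 20

20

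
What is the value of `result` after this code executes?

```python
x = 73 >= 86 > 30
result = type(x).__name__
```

x is bool; result = 'bool'

'bool'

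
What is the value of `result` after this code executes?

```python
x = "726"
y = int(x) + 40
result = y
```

x = '726'; y = 766; result = 766

766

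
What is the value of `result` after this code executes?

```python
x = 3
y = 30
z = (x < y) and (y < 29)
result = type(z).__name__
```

x is int; y is int; z is bool; result = 'bool'

'bool'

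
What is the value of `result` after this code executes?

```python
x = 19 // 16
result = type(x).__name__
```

x is int; result = 'int'

'int'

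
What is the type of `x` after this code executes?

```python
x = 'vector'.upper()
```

str.upper() returns str

str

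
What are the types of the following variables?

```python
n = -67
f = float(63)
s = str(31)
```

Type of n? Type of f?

n is assigned a bare integer (no decimal point), so it is an int; f is assigned the result of calling float(), which returns a float

int, float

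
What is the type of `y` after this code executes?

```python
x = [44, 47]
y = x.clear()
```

list.clear() returns None

NoneType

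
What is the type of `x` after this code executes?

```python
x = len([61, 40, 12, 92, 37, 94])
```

len() always returns int

int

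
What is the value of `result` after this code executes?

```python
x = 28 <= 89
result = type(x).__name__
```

x is bool; result = 'bool'

'bool'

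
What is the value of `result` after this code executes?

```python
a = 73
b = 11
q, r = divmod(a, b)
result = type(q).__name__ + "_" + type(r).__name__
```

a is int; b is int; q is int; r is int; result = 'int_int'

'int_int'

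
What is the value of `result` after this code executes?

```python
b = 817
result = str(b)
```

b = 817; result = '817'

'817'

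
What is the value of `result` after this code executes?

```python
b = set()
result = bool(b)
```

b = set(); result = False

False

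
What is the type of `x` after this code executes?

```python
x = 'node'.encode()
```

str.encode() returns bytes

bytes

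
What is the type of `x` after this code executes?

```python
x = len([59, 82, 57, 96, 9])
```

len() always returns int

int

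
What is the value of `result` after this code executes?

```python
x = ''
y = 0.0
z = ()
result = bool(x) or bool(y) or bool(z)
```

x = ''; y = 0.0; z = (); result = False

False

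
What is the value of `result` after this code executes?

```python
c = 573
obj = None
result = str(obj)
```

c = 573; obj = None; result = 'None'

'None'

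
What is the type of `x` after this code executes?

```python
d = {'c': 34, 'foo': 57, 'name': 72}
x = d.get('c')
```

dict.get() returns value type when found

int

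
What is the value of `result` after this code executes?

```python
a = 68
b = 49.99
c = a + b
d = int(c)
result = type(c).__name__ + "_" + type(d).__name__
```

a is int; b is float; c is float; d is int; result = 'float_int'

'float_int'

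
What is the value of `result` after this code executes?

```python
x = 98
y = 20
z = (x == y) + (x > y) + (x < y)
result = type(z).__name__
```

x is int; y is int; z is int; result = 'int'

'int'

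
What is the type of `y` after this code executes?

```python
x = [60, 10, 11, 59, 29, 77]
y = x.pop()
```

list.pop() returns the popped element

int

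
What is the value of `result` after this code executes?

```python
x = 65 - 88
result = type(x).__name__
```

x is int; result = 'int'

'int'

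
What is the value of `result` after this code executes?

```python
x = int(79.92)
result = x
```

x = 79; result = 79

79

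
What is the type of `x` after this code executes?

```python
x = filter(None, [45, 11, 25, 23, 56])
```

filter() returns a filter object

filter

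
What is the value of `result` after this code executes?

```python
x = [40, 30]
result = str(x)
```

x = [40, 30]; result = '[40, 30]'

'[40, 30]'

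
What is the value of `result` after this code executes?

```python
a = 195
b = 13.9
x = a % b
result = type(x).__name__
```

a is int; b is float; x is float; result = 'float'

'float'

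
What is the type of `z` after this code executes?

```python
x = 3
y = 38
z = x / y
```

int / int = float

float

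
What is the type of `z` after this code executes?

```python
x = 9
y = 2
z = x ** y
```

positive int ** positive int = int

int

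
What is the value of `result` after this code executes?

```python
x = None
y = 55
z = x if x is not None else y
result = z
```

x = None; y = 55; z = 55; result = 55

55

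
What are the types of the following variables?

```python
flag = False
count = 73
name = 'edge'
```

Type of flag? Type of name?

flag is assigned the constant False, which has type bool; name is assigned a quoted string literal, so it is a str

bool, str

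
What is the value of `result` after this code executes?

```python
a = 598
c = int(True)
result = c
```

a = 598; c = 1; result = 1

1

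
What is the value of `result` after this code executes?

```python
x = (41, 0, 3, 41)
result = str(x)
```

x = (41, 0, 3, 41); result = '(41, 0, 3, 41)'

'(41, 0, 3, 41)'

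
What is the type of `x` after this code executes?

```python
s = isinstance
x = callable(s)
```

callable() returns bool

bool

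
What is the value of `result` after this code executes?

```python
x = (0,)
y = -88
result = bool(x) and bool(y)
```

x = (0,); y = -88; result = True

True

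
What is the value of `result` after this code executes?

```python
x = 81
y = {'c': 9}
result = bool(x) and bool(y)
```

x = 81; y = {'c': 9}; result = True

True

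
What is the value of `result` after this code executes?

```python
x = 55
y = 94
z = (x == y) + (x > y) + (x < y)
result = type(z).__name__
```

x is int; y is int; z is int; result = 'int'

'int'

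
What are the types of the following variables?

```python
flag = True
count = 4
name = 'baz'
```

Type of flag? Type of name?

flag is assigned the constant True, which has type bool; name is assigned a quoted string literal, so it is a str

bool, str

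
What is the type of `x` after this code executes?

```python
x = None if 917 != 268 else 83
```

917 != 268 is True, so the if branch is taken

NoneType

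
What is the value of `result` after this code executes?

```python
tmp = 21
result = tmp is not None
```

tmp = 21; result = True

True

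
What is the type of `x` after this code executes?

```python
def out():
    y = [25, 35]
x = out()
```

Function without return returns None

NoneType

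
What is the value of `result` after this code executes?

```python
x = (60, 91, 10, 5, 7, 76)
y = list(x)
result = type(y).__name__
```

x is tuple; y is list; result = 'list'

'list'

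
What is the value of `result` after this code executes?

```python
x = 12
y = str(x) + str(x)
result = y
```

x = 12; y = '1212'; result = '1212'

'1212'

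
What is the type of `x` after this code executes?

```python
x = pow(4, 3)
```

pow(int, int) returns int

int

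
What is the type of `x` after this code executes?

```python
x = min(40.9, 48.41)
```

min() of floats returns float

float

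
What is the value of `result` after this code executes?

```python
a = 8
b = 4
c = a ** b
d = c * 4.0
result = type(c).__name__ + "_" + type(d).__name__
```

a is int; b is int; c is int; d is float; result = 'int_float'

'int_float'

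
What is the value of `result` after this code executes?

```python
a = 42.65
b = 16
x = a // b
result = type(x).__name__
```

a is float; b is int; x is float; result = 'float'

'float'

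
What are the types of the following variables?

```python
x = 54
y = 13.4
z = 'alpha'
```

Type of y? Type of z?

y is assigned a number with a decimal point, so it is a float; z is assigned a quoted string literal, so it is a str

float, str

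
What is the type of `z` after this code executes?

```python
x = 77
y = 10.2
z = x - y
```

int - float = float

float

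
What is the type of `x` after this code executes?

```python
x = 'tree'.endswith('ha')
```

str.endswith() returns bool

bool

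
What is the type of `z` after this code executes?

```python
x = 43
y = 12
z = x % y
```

int % int = int

int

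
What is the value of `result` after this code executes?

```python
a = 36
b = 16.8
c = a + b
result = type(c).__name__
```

a is int; b is float; c is float; result = 'float'

'float'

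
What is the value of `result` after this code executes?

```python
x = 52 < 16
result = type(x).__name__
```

x is bool; result = 'bool'

'bool'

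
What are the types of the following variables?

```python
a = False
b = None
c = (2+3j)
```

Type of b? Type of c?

b is assigned None, whose type is NoneType; c is assigned (2+3j), an int plus an imaginary literal (j suffix), which evaluates to complex

NoneType, complex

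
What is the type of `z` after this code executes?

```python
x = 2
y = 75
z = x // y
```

int // int = int

int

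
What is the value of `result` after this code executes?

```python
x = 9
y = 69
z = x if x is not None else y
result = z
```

x = 9; y = 69; z = 9; result = 9

9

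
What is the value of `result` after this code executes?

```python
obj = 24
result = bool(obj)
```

obj = 24; result = True

True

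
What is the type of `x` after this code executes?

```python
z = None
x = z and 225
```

'and' returns first falsy value (None)

NoneType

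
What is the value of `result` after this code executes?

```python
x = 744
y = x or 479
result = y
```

x = 744; y = 744; result = 744

744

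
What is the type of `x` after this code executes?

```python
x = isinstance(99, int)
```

isinstance() returns bool

bool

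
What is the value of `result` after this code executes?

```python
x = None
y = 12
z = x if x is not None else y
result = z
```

x = None; y = 12; z = 12; result = 12

12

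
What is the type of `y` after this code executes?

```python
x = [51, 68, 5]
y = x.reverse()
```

list.reverse() returns None

NoneType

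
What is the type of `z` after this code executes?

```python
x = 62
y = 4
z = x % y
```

int % int = int

int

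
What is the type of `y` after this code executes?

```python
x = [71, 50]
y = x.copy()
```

list.copy() returns list

list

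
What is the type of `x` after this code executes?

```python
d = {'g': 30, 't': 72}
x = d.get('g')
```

dict.get() returns value type when found

int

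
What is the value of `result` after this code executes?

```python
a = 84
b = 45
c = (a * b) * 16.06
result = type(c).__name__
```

a is int; b is int; c is float; result = 'float'

'float'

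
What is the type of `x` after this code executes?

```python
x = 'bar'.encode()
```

str.encode() returns bytes

bytes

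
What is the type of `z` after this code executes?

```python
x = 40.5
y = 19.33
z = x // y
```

float // float = float

float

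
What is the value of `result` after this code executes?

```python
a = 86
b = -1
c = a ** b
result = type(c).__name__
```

a is int; b is int; c is float; result = 'float'

'float'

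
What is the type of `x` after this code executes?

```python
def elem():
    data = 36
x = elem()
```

Function without return returns None

NoneType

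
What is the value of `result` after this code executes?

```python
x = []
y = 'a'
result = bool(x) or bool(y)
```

x = []; y = 'a'; result = True

True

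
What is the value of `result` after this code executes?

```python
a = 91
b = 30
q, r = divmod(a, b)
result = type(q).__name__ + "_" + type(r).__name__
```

a is int; b is int; q is int; r is int; result = 'int_int'

'int_int'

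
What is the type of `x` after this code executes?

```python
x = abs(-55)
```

abs() of int returns int

int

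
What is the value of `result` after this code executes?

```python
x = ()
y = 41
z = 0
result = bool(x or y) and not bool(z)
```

x = (); y = 41; z = 0; result = True

True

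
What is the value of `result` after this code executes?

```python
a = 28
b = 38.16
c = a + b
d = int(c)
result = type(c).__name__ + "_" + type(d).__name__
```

a is int; b is float; c is float; d is int; result = 'float_int'

'float_int'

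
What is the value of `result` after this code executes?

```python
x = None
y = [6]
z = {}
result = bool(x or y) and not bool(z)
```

x = None; y = [6]; z = {}; result = True

True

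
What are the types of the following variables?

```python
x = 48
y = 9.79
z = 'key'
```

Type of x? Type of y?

x is assigned a bare integer (no decimal point), so it is an int; y is assigned a number with a decimal point, so it is a float

int, float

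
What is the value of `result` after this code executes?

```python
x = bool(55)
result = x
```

x = True; result = True

True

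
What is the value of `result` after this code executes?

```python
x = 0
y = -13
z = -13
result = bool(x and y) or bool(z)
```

x = 0; y = -13; z = -13; result = True

True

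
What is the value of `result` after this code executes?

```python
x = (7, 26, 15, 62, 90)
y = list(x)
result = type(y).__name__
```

x is tuple; y is list; result = 'list'

'list'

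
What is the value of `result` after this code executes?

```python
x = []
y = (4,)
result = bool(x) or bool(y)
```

x = []; y = (4,); result = True

True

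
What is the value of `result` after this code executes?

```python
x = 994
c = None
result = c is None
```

x = 994; c = None; result = True

True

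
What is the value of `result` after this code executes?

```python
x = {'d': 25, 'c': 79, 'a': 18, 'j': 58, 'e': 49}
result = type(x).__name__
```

x is dict; result = 'dict'

'dict'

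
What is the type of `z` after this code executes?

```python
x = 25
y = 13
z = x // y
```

int // int = int

int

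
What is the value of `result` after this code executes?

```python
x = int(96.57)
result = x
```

x = 96; result = 96

96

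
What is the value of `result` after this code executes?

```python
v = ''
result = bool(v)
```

v = ''; result = False

False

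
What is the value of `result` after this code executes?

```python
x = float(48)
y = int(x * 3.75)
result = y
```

x = 48.0; y = 180; result = 180

180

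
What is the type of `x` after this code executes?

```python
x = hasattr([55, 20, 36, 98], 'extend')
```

hasattr() returns bool

bool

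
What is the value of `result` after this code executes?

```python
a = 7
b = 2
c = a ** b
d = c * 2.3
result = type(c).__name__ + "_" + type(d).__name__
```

a is int; b is int; c is int; d is float; result = 'int_float'

'int_float'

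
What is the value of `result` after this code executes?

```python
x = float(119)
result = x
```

x = 119.0; result = 119.0

119.0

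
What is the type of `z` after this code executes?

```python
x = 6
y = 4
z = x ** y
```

positive int ** positive int = int

int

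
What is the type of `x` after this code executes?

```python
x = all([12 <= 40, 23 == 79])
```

all() returns bool

bool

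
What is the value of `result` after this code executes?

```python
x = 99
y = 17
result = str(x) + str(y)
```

x = 99; y = 17; result = '9917'

'9917'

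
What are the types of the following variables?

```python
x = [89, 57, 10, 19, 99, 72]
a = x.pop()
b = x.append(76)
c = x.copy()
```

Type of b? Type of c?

append() returns None; copy() returns list

NoneType, list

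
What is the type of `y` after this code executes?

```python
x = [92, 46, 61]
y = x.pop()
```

list.pop() returns the popped element

int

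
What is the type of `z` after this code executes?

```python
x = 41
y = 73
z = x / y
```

int / int = float

float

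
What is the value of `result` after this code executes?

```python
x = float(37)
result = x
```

x = 37.0; result = 37.0

37.0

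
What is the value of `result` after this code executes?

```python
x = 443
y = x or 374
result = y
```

x = 443; y = 443; result = 443

443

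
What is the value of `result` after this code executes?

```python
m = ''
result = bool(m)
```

m = ''; result = False

False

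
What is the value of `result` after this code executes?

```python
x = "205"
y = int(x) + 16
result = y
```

x = '205'; y = 221; result = 221

221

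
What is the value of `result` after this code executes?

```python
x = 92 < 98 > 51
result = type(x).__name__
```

x is bool; result = 'bool'

'bool'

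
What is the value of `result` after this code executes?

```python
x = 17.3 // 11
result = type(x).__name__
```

x is float; result = 'float'

'float'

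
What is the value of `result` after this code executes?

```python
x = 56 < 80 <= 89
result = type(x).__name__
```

x is bool; result = 'bool'

'bool'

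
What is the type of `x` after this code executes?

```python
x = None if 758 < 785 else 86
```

758 < 785 is True, so the if branch is taken

NoneType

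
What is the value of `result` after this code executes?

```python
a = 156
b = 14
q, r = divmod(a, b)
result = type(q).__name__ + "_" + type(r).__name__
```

a is int; b is int; q is int; r is int; result = 'int_int'

'int_int'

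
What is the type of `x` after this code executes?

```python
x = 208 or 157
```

'or' returns first truthy value (int)

int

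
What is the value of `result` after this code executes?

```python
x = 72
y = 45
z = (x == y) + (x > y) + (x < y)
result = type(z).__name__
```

x is int; y is int; z is int; result = 'int'

'int'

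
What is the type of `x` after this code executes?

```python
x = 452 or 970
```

'or' returns first truthy value (int)

int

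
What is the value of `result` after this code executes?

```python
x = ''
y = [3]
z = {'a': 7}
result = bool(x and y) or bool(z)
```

x = ''; y = [3]; z = {'a': 7}; result = True

True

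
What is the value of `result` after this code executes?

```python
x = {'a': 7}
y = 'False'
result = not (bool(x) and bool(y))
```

x = {'a': 7}; y = 'False'; result = False

False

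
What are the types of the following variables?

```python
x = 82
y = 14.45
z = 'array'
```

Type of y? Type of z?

y is assigned a number with a decimal point, so it is a float; z is assigned a quoted string literal, so it is a str

float, str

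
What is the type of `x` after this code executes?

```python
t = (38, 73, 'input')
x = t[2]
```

Index 2 of tuple is a str literal

str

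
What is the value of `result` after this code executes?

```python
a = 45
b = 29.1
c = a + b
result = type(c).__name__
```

a is int; b is float; c is float; result = 'float'

'float'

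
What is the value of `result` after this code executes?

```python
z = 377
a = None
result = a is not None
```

z = 377; a = None; result = False

False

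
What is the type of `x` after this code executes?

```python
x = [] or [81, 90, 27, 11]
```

'or' returns first truthy value (list)

list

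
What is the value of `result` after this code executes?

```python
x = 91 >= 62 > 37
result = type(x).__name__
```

x is bool; result = 'bool'

'bool'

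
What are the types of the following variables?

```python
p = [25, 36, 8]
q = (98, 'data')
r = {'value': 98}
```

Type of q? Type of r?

q is assigned a tuple (parenthesized, comma-separated values); r is assigned a dict literal ({key: value})

tuple, dict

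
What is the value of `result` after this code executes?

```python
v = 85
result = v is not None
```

v = 85; result = True

True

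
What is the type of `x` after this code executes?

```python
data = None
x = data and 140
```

'and' returns first falsy value (None)

NoneType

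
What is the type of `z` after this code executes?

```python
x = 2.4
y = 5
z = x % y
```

float % int = float

float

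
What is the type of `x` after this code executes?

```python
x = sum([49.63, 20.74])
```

sum() of floats returns float

float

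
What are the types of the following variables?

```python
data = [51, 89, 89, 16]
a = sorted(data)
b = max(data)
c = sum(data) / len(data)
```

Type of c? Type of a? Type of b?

int / int = float; sorted() returns list; max of ints returns int

float, list, int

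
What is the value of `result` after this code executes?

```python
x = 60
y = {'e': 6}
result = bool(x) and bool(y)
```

x = 60; y = {'e': 6}; result = True

True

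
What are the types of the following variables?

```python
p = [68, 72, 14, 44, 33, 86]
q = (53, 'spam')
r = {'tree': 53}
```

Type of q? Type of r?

q is assigned a tuple (parenthesized, comma-separated values); r is assigned a dict literal ({key: value})

tuple, dict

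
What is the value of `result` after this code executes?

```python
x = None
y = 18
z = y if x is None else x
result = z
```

x = None; y = 18; z = 18; result = 18

18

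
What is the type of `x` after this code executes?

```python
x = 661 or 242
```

'or' returns first truthy value (int)

int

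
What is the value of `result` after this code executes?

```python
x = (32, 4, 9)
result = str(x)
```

x = (32, 4, 9); result = '(32, 4, 9)'

'(32, 4, 9)'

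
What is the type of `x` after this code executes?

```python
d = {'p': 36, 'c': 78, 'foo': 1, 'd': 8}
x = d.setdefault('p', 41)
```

dict.setdefault() returns the (existing or default) value

int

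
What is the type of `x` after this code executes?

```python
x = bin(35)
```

bin() returns str representation

str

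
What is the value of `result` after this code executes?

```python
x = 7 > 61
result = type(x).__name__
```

x is bool; result = 'bool'

'bool'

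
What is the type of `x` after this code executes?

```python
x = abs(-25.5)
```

abs() of float returns float

float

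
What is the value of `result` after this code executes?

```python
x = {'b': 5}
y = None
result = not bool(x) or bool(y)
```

x = {'b': 5}; y = None; result = False

False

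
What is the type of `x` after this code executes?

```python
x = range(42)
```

range() returns a range object

range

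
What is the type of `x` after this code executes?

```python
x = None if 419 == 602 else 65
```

419 == 602 is False, so the else branch is taken

int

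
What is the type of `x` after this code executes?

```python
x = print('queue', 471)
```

print() returns None

NoneType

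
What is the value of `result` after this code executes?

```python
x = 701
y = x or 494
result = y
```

x = 701; y = 701; result = 701

701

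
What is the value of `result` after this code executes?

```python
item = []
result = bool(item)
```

item = []; result = False

False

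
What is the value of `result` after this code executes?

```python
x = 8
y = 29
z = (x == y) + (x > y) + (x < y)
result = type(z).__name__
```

x is int; y is int; z is int; result = 'int'

'int'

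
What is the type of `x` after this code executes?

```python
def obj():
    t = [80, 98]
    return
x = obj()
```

Bare return returns None

NoneType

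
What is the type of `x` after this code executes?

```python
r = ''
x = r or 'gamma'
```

'or' returns first truthy value (str)

str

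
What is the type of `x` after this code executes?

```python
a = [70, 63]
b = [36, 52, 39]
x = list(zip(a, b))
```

list(zip()) returns a list of tuples

list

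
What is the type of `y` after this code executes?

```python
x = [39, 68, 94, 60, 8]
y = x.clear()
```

list.clear() returns None

NoneType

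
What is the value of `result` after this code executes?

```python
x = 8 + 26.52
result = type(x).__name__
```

x is float; result = 'float'

'float'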